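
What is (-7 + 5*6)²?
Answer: 529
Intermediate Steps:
(-7 + 5*6)² = (-7 + 30)² = 23² = 529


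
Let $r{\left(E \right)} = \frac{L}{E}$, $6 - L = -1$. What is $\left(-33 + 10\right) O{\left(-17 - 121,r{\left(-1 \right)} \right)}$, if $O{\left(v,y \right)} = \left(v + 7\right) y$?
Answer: $-21091$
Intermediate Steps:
$L = 7$ ($L = 6 - -1 = 6 + 1 = 7$)
$r{\left(E \right)} = \frac{7}{E}$
$O{\left(v,y \right)} = y \left(7 + v\right)$ ($O{\left(v,y \right)} = \left(7 + v\right) y = y \left(7 + v\right)$)
$\left(-33 + 10\right) O{\left(-17 - 121,r{\left(-1 \right)} \right)} = \left(-33 + 10\right) \frac{7}{-1} \left(7 - 138\right) = - 23 \cdot 7 \left(-1\right) \left(7 - 138\right) = - 23 \left(- 7 \left(7 - 138\right)\right) = - 23 \left(\left(-7\right) \left(-131\right)\right) = \left(-23\right) 917 = -21091$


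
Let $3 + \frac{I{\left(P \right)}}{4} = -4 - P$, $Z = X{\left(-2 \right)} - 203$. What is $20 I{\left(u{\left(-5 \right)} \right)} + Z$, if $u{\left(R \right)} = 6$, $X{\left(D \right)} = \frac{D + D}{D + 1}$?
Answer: $-1239$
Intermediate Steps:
$X{\left(D \right)} = \frac{2 D}{1 + D}$
$Z = -199$ ($Z = 2 \left(-2\right) \frac{1}{1 - 2} - 203 = 2 \left(-2\right) \frac{1}{-1} - 203 = 2 \left(-2\right) \left(-1\right) - 203 = 4 - 203 = -199$)
$I{\left(P \right)} = -28 - 4 P$ ($I{\left(P \right)} = -12 + 4 \left(-4 - P\right) = -12 - \left(16 + 4 P\right) = -28 - 4 P$)
$20 I{\left(u{\left(-5 \right)} \right)} + Z = 20 \left(-28 - 24\right) - 199 = 20 \left(-52\right) - 199 = -1040 - 199 = -1239$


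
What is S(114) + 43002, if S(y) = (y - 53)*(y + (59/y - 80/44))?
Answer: 62545333/1254 ≈ 49877.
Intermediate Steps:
S(y) = (-53 + y)*(-20/11 + y + 59/y) (S(y) = (-53 + y)*(y + (59/y - 80*1/44)) = (-53 + y)*(y + (59/y - 20/11)) = (-53 + y)*(y + (-20/11 + 59/y)) = (-53 + y)*(-20/11 + y + 59/y))
S(114) + 43002 = (1709/11 + 114² - 3127/114 - 603/11*114) + 43002 = (1709/11 + 12996 - 3127*1/114 - 68742/11) + 43002 = (1709/11 + 12996 - 3127/114 - 68742/11) + 43002 = 8620825/1254 + 43002 = 62545333/1254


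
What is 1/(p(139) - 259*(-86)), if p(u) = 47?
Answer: 1/22321 ≈ 4.4801e-5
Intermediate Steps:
1/(p(139) - 259*(-86)) = 1/(47 - 259*(-86)) = 1/(47 + 22274) = 1/22321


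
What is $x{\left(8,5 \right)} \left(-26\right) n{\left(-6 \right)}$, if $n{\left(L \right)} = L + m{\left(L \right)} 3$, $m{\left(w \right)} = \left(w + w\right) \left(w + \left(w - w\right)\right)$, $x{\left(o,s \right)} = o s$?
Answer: $-218400$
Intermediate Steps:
$m{\left(w \right)} = 2 w^{2}$ ($m{\left(w \right)} = 2 w \left(w + 0\right) = 2 w w = 2 w^{2}$)
$n{\left(L \right)} = L + 6 L^{2}$ ($n{\left(L \right)} = L + 2 L^{2} \cdot 3 = L + 6 L^{2}$)
$x{\left(8,5 \right)} \left(-26\right) n{\left(-6 \right)} = 8 \cdot 5 \left(-26\right) \left(- 6 \left(1 + 6 \left(-6\right)\right)\right) = 40 \left(-26\right) \left(- 6 \left(1 - 36\right)\right) = - 1040 \left(\left(-6\right) \left(-35\right)\right) = \left(-1040\right) 210 = -218400$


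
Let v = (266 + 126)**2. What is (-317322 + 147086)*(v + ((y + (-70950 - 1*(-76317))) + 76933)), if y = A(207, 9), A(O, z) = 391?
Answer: -40236129780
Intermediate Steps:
y = 391
v = 153664 (v = 392**2 = 153664)
(-317322 + 147086)*(v + ((y + (-70950 - 1*(-76317))) + 76933)) = (-317322 + 147086)*(153664 + ((391 + (-70950 - 1*(-76317))) + 76933)) = -170236*(153664 + ((391 + (-70950 + 76317)) + 76933)) = -170236*(153664 + ((391 + 5367) + 76933)) = -170236*(153664 + (5758 + 76933)) = -170236*(153664 + 82691) = -170236*236355 = -40236129780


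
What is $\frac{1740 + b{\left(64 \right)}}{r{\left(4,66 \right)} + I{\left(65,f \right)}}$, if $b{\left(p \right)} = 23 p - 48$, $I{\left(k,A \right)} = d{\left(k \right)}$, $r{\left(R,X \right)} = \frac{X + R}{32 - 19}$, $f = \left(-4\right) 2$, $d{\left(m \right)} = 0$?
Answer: $\frac{2938}{5} \approx 587.6$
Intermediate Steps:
$f = -8$
$r{\left(R,X \right)} = \frac{R}{13} + \frac{X}{13}$ ($r{\left(R,X \right)} = \frac{R + X}{13} = \left(R + X\right) \frac{1}{13} = \frac{R}{13} + \frac{X}{13}$)
$I{\left(k,A \right)} = 0$
$b{\left(p \right)} = -48 + 23 p$
$\frac{1740 + b{\left(64 \right)}}{r{\left(4,66 \right)} + I{\left(65,f \right)}} = \frac{1740 + \left(-48 + 23 \cdot 64\right)}{\left(\frac{1}{13} \cdot 4 + \frac{1}{13} \cdot 66\right) + 0} = \frac{1740 + \left(-48 + 1472\right)}{\left(\frac{4}{13} + \frac{66}{13}\right) + 0} = \frac{1740 + 1424}{\frac{70}{13} + 0} = \frac{3164}{\frac{70}{13}} = 3164 \cdot \frac{13}{70} = \frac{2938}{5}$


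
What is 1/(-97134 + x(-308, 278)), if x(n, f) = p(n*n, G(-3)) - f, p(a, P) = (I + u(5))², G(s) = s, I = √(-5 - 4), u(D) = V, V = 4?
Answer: -97405/9487734601 - 24*I/9487734601 ≈ -1.0266e-5 - 2.5296e-9*I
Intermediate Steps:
u(D) = 4
I = 3*I (I = √(-9) = 3*I ≈ 3.0*I)
p(a, P) = (4 + 3*I)² (p(a, P) = (3*I + 4)² = (4 + 3*I)²)
x(n, f) = 7 - f + 24*I (x(n, f) = (7 + 24*I) - f = 7 - f + 24*I)
1/(-97134 + x(-308, 278)) = 1/(-97134 + (7 - 1*278 + 24*I)) = 1/(-97134 + (7 - 278 + 24*I)) = 1/(-97134 + (-271 + 24*I)) = 1/(-97405 + 24*I) = (-97405 - 24*I)/9487734601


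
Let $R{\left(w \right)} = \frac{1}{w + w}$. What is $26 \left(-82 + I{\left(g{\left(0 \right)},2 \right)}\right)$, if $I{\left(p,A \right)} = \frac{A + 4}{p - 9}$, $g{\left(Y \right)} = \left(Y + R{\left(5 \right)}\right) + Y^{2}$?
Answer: $- \frac{191308}{89} \approx -2149.5$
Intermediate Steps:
$R{\left(w \right)} = \frac{1}{2 w}$
$g{\left(Y \right)} = \frac{1}{10} + Y + Y^{2}$ ($g{\left(Y \right)} = \left(Y + \frac{1}{2 \cdot 5}\right) + Y^{2} = \left(Y + \frac{1}{2} \cdot \frac{1}{5}\right) + Y^{2} = \left(Y + \frac{1}{10}\right) + Y^{2} = \left(\frac{1}{10} + Y\right) + Y^{2} = \frac{1}{10} + Y + Y^{2}$)
$I{\left(p,A \right)} = \frac{4 + A}{-9 + p}$
$26 \left(-82 + I{\left(g{\left(0 \right)},2 \right)}\right) = 26 \left(-82 + \frac{4 + 2}{-9 + \left(\frac{1}{10} + 0 + 0^{2}\right)}\right) = 26 \left(-82 + \frac{1}{-9 + \left(\frac{1}{10} + 0 + 0\right)} 6\right) = 26 \left(-82 + \frac{1}{-9 + \frac{1}{10}} \cdot 6\right) = 26 \left(-82 + \frac{1}{- \frac{89}{10}} \cdot 6\right) = 26 \left(-82 - \frac{60}{89}\right) = 26 \left(- \frac{7358}{89}\right) = - \frac{191308}{89}$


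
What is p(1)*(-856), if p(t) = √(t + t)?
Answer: -856*√2 ≈ -1210.6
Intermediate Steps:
p(t) = √2*√t (p(t) = √(2*t) = √2*√t)
p(1)*(-856) = (√2*√1)*(-856) = (√2*1)*(-856) = √2*(-856) = -856*√2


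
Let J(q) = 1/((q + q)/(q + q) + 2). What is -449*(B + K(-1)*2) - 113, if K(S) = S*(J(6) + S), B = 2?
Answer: -4829/3 ≈ -1609.7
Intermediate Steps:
J(q) = ⅓ (J(q) = 1/((2*q)/((2*q)) + 2) = 1/((2*q)*(1/(2*q)) + 2) = 1/(1 + 2) = 1/3 = ⅓)
K(S) = S*(⅓ + S)
-449*(B + K(-1)*2) - 113 = -449*(2 - (⅓ - 1)*2) - 113 = -449*(2 - 1*(-⅔)*2) - 113 = -449*(2 + (⅔)*2) - 113 = -449*(2 + 4/3) - 113 = -449*10/3 - 113 = -4490/3 - 113 = -4829/3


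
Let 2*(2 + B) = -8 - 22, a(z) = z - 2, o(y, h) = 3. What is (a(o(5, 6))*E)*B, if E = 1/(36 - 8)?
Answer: -17/28 ≈ -0.60714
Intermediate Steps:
a(z) = -2 + z
E = 1/28 ≈ 0.035714
B = -17 (B = -2 + (-8 - 22)/2 = -2 + (1/2)*(-30) = -2 - 15 = -17)
(a(o(5, 6))*E)*B = ((-2 + 3)*(1/28))*(-17) = (1*(1/28))*(-17) = (1/28)*(-17) = -17/28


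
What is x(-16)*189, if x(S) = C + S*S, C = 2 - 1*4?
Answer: 48006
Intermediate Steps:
C = -2 (C = 2 - 4 = -2)
x(S) = -2 + S² (x(S) = -2 + S*S = -2 + S²)
x(-16)*189 = (-2 + (-16)²)*189 = (-2 + 256)*189 = 254*189 = 48006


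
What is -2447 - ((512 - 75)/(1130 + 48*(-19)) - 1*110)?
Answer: -509903/218 ≈ -2339.0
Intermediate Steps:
-2447 - ((512 - 75)/(1130 + 48*(-19)) - 1*110) = -2447 - (437/(1130 - 912) - 110) = -2447 - (437/218 - 110) = -2447 - 1*(-23543/218) = -2447 + 23543/218 = -509903/218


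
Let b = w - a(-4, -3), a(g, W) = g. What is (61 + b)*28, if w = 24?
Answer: 2492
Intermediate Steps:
b = 28 (b = 24 - 1*(-4) = 24 + 4 = 28)
(61 + b)*28 = (61 + 28)*28 = 89*28 = 2492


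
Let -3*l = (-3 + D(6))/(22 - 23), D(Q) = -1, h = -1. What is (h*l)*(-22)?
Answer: -88/3 ≈ -29.333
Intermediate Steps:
l = -4/3 (l = -(-3 - 1)/(3*(22 - 23)) = -(-4)/(3*(-1)) = -(-4)*(-1)/3 = -⅓*4 = -4/3 ≈ -1.3333)
(h*l)*(-22) = -1*(-4/3)*(-22) = (4/3)*(-22) = -88/3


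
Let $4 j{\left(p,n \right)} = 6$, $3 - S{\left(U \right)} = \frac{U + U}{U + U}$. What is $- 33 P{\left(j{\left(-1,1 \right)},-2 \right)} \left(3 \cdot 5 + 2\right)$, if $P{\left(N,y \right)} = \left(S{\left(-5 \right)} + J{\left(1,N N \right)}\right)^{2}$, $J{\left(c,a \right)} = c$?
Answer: $-5049$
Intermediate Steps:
$S{\left(U \right)} = 2$ ($S{\left(U \right)} = 3 - \frac{U + U}{U + U} = 3 - \frac{2 U}{2 U} = 3 - 2 U \frac{1}{2 U} = 3 - 1 = 2$)
$j{\left(p,n \right)} = \frac{3}{2}$ ($j{\left(p,n \right)} = \frac{1}{4} \cdot 6 = \frac{3}{2}$)
$P{\left(N,y \right)} = 9$ ($P{\left(N,y \right)} = \left(2 + 1\right)^{2} = 3^{2} = 9$)
$- 33 P{\left(j{\left(-1,1 \right)},-2 \right)} \left(3 \cdot 5 + 2\right) = \left(-33\right) 9 \left(3 \cdot 5 + 2\right) = - 297 \left(15 + 2\right) = \left(-297\right) 17 = -5049$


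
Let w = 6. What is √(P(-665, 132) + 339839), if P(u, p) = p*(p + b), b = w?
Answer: √358055 ≈ 598.38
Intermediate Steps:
b = 6
P(u, p) = p*(6 + p) (P(u, p) = p*(p + 6) = p*(6 + p))
√(P(-665, 132) + 339839) = √(132*(6 + 132) + 339839) = √(132*138 + 339839) = √(18216 + 339839) = √358055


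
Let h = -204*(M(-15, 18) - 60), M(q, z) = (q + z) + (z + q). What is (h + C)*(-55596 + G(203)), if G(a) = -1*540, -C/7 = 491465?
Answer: 192503760504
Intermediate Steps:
C = -3440255 (C = -7*491465 = -3440255)
G(a) = -540
M(q, z) = 2*q + 2*z (M(q, z) = (q + z) + (q + z) = 2*q + 2*z)
h = 11016 (h = -204*((2*(-15) + 2*18) - 60) = -204*((-30 + 36) - 60) = -204*(6 - 60) = -204*(-54) = 11016)
(h + C)*(-55596 + G(203)) = (11016 - 3440255)*(-55596 - 540) = -3429239*(-56136) = 192503760504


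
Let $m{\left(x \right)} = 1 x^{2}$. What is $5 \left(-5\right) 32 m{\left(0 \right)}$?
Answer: $0$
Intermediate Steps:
$m{\left(x \right)} = x^{2}$
$5 \left(-5\right) 32 m{\left(0 \right)} = 5 \left(-5\right) 32 \cdot 0^{2} = \left(-25\right) 32 \cdot 0 = \left(-800\right) 0 = 0$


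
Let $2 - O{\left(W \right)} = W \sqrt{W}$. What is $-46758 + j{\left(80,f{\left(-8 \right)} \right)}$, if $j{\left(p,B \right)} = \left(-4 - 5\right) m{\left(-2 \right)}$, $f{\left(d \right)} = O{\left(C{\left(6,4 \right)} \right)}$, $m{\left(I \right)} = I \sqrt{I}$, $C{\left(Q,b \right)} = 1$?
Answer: $-46758 + 18 i \sqrt{2} \approx -46758.0 + 25.456 i$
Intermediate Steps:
$m{\left(I \right)} = I^{\frac{3}{2}}$
$O{\left(W \right)} = 2 - W^{\frac{3}{2}}$ ($O{\left(W \right)} = 2 - W \sqrt{W} = 2 - W^{\frac{3}{2}}$)
$f{\left(d \right)} = 1$ ($f{\left(d \right)} = 2 - 1^{\frac{3}{2}} = 2 - 1 = 1$)
$j{\left(p,B \right)} = 18 i \sqrt{2}$ ($j{\left(p,B \right)} = \left(-4 - 5\right) \left(-2\right)^{\frac{3}{2}} = - 9 \left(- 2 i \sqrt{2}\right) = 18 i \sqrt{2}$)
$-46758 + j{\left(80,f{\left(-8 \right)} \right)} = -46758 + 18 i \sqrt{2}$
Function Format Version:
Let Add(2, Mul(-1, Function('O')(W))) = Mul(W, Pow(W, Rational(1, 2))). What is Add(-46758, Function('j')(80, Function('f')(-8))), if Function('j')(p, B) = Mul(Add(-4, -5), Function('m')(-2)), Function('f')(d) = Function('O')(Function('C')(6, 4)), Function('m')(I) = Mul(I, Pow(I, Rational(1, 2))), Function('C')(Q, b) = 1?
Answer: Add(-46758, Mul(18, I, Pow(2, Rational(1, 2)))) ≈ Add(-46758., Mul(25.456, I))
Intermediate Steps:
Function('m')(I) = Pow(I, Rational(3, 2))
Function('O')(W) = Add(2, Mul(-1, Pow(W, Rational(3, 2)))) (Function('O')(W) = Add(2, Mul(-1, Mul(W, Pow(W, Rational(1, 2))))) = Add(2, Mul(-1, Pow(W, Rational(3, 2)))))
Function('f')(d) = 1 (Function('f')(d) = Add(2, Mul(-1, Pow(1, Rational(3, 2)))) = Add(2, Mul(-1, 1)) = Add(2, -1) = 1)
Function('j')(p, B) = Mul(18, I, Pow(2, Rational(1, 2))) (Function('j')(p, B) = Mul(Add(-4, -5), Pow(-2, Rational(3, 2))) = Mul(-9, Mul(-2, I, Pow(2, Rational(1, 2)))) = Mul(18, I, Pow(2, Rational(1, 2))))
Add(-46758, Function('j')(80, Function('f')(-8))) = Add(-46758, Mul(18, I, Pow(2, Rational(1, 2))))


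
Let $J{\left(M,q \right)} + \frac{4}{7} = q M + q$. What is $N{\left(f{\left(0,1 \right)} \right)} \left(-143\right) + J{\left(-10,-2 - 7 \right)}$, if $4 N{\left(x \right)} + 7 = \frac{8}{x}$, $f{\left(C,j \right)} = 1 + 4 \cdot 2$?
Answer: $\frac{75323}{252} \approx 298.9$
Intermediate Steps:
$J{\left(M,q \right)} = - \frac{4}{7} + q + M q$ ($J{\left(M,q \right)} = - \frac{4}{7} + \left(q M + q\right) = - \frac{4}{7} + \left(M q + q\right) = - \frac{4}{7} + \left(q + M q\right) = - \frac{4}{7} + q + M q$)
$f{\left(C,j \right)} = 9$ ($f{\left(C,j \right)} = 1 + 8 = 9$)
$N{\left(x \right)} = - \frac{7}{4} + \frac{2}{x}$ ($N{\left(x \right)} = - \frac{7}{4} + \frac{8 \frac{1}{x}}{4} = - \frac{7}{4} + \frac{2}{x}$)
$N{\left(f{\left(0,1 \right)} \right)} \left(-143\right) + J{\left(-10,-2 - 7 \right)} = \left(- \frac{7}{4} + \frac{2}{9}\right) \left(-143\right) - \left(\frac{67}{7} + 10 \left(-2 - 7\right)\right) = \left(- \frac{7}{4} + 2 \cdot \frac{1}{9}\right) \left(-143\right) - \left(\frac{67}{7} + 10 \left(-2 - 7\right)\right) = \left(- \frac{7}{4} + \frac{2}{9}\right) \left(-143\right) - - \frac{563}{7} = \left(- \frac{55}{36}\right) \left(-143\right) - - \frac{563}{7} = \frac{7865}{36} + \frac{563}{7} = \frac{75323}{252}$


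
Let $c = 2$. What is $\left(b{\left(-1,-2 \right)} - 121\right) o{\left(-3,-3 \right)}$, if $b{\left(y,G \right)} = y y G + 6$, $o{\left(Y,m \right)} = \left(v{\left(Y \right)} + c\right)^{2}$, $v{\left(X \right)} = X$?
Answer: $-117$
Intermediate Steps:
$o{\left(Y,m \right)} = \left(2 + Y\right)^{2}$ ($o{\left(Y,m \right)} = \left(Y + 2\right)^{2} = \left(2 + Y\right)^{2}$)
$b{\left(y,G \right)} = 6 + G y^{2}$ ($b{\left(y,G \right)} = y^{2} G + 6 = G y^{2} + 6 = 6 + G y^{2}$)
$\left(b{\left(-1,-2 \right)} - 121\right) o{\left(-3,-3 \right)} = \left(\left(6 - 2 \left(-1\right)^{2}\right) - 121\right) \left(2 - 3\right)^{2} = \left(\left(6 - 2\right) - 121\right) \left(-1\right)^{2} = \left(\left(6 - 2\right) - 121\right) 1 = \left(4 - 121\right) 1 = \left(-117\right) 1 = -117$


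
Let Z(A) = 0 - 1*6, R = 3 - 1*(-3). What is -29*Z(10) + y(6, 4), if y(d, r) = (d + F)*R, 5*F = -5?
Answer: 204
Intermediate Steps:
F = -1 (F = (⅕)*(-5) = -1)
R = 6 (R = 3 + 3 = 6)
Z(A) = -6 (Z(A) = 0 - 6 = -6)
y(d, r) = -6 + 6*d (y(d, r) = (d - 1)*6 = (-1 + d)*6 = -6 + 6*d)
-29*Z(10) + y(6, 4) = -29*(-6) + (-6 + 6*6) = 174 + (-6 + 36) = 174 + 30 = 204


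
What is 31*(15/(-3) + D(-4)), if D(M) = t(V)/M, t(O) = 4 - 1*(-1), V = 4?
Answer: -775/4 ≈ -193.75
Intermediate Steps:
t(O) = 5 (t(O) = 4 + 1 = 5)
D(M) = 5/M
31*(15/(-3) + D(-4)) = 31*(15/(-3) + 5/(-4)) = 31*(15*(-⅓) + 5*(-¼)) = 31*(-5 - 5/4) = 31*(-25/4) = -775/4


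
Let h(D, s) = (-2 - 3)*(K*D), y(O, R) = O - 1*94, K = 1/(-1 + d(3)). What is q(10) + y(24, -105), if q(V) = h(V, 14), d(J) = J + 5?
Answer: -540/7 ≈ -77.143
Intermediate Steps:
d(J) = 5 + J
K = ⅐ (K = 1/(-1 + (5 + 3)) = 1/(-1 + 8) = 1/7 = ⅐ ≈ 0.14286)
y(O, R) = -94 + O (y(O, R) = O - 94 = -94 + O)
h(D, s) = -5*D/7 (h(D, s) = (-2 - 3)*(D/7) = -5*D/7)
q(V) = -5*V/7
q(10) + y(24, -105) = -5/7*10 + (-94 + 24) = -50/7 - 70 = -540/7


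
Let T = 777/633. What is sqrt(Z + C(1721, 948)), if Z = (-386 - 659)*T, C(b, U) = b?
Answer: 2*sqrt(4878109)/211 ≈ 20.935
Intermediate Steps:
T = 259/211 (T = 777*(1/633) = 259/211 ≈ 1.2275)
Z = -270655/211 (Z = (-386 - 659)*(259/211) = -1045*259/211 = -270655/211 ≈ -1282.7)
sqrt(Z + C(1721, 948)) = sqrt(-270655/211 + 1721) = sqrt(92476/211) = 2*sqrt(4878109)/211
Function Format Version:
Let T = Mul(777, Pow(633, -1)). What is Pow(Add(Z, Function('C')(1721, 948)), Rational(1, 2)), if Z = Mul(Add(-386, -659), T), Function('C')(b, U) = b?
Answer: Mul(Rational(2, 211), Pow(4878109, Rational(1, 2))) ≈ 20.935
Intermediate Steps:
T = Rational(259, 211) (T = Mul(777, Rational(1, 633)) = Rational(259, 211) ≈ 1.2275)
Z = Rational(-270655, 211) (Z = Mul(Add(-386, -659), Rational(259, 211)) = Mul(-1045, Rational(259, 211)) = Rational(-270655, 211) ≈ -1282.7)
Pow(Add(Z, Function('C')(1721, 948)), Rational(1, 2)) = Pow(Add(Rational(-270655, 211), 1721), Rational(1, 2)) = Pow(Rational(92476, 211), Rational(1, 2)) = Mul(Rational(2, 211), Pow(4878109, Rational(1, 2)))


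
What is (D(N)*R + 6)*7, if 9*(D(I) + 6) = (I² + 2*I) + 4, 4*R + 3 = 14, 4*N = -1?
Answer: -12649/192 ≈ -65.880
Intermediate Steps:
N = -¼ (N = (¼)*(-1) = -¼ ≈ -0.25000)
R = 11/4 (R = -¾ + (¼)*14 = -¾ + 7/2 = 11/4 ≈ 2.7500)
D(I) = -50/9 + I²/9 + 2*I/9 (D(I) = -6 + ((I² + 2*I) + 4)/9 = -6 + (4 + I² + 2*I)/9 = -6 + (4/9 + I²/9 + 2*I/9) = -50/9 + I²/9 + 2*I/9)
(D(N)*R + 6)*7 = ((-50/9 + (-¼)²/9 + (2/9)*(-¼))*(11/4) + 6)*7 = ((-50/9 + (⅑)*(1/16) - 1/18)*(11/4) + 6)*7 = ((-50/9 + 1/144 - 1/18)*(11/4) + 6)*7 = (-269/48*11/4 + 6)*7 = (-2959/192 + 6)*7 = -1807/192*7 = -12649/192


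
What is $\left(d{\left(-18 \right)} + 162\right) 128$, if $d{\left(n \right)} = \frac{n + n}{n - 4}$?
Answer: $\frac{230400}{11} \approx 20945.0$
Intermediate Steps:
$d{\left(n \right)} = \frac{2 n}{-4 + n}$
$\left(d{\left(-18 \right)} + 162\right) 128 = \left(2 \left(-18\right) \frac{1}{-4 - 18} + 162\right) 128 = \left(2 \left(-18\right) \frac{1}{-22} + 162\right) 128 = \left(2 \left(-18\right) \left(- \frac{1}{22}\right) + 162\right) 128 = \left(\frac{18}{11} + 162\right) 128 = \frac{1800}{11} \cdot 128 = \frac{230400}{11}$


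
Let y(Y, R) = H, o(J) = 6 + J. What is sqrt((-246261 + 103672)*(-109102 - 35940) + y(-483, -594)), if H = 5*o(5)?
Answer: sqrt(20681393793) ≈ 1.4381e+5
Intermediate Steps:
H = 55 (H = 5*(6 + 5) = 5*11 = 55)
y(Y, R) = 55
sqrt((-246261 + 103672)*(-109102 - 35940) + y(-483, -594)) = sqrt((-246261 + 103672)*(-109102 - 35940) + 55) = sqrt(-142589*(-145042) + 55) = sqrt(20681393738 + 55) = sqrt(20681393793)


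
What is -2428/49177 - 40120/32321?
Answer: -2051456628/1589449817 ≈ -1.2907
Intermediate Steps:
-2428/49177 - 40120/32321 = -2051456628/1589449817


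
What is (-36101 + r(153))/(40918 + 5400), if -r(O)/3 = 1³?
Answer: -18052/23159 ≈ -0.77948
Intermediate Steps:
r(O) = -3 (r(O) = -3*1³ = -3*1 = -3)
(-36101 + r(153))/(40918 + 5400) = (-36101 - 3)/(40918 + 5400) = -36104/46318 = -36104*1/46318 = -18052/23159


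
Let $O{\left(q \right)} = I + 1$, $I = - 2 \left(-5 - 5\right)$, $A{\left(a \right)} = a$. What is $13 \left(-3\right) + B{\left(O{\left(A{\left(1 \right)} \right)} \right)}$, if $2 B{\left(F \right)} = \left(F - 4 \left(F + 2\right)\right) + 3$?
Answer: $-73$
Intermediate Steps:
$I = 20$ ($I = \left(-2\right) \left(-10\right) = 20$)
$O{\left(q \right)} = 21$ ($O{\left(q \right)} = 20 + 1 = 21$)
$B{\left(F \right)} = - \frac{5}{2} - \frac{3 F}{2}$ ($B{\left(F \right)} = \frac{\left(F - 4 \left(F + 2\right)\right) + 3}{2} = \frac{\left(F - 4 \left(2 + F\right)\right) + 3}{2} = \frac{\left(F - \left(8 + 4 F\right)\right) + 3}{2} = \frac{\left(-8 - 3 F\right) + 3}{2} = \frac{-5 - 3 F}{2} = - \frac{5}{2} - \frac{3 F}{2}$)
$13 \left(-3\right) + B{\left(O{\left(A{\left(1 \right)} \right)} \right)} = 13 \left(-3\right) - 34 = -39 - 34 = -73$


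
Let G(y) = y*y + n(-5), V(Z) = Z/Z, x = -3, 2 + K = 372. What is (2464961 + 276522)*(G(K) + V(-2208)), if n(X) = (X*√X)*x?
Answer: 375311764183 + 41122245*I*√5 ≈ 3.7531e+11 + 9.1952e+7*I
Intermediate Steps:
K = 370 (K = -2 + 372 = 370)
n(X) = -3*X^(3/2) (n(X) = (X*√X)*(-3) = X^(3/2)*(-3) = -3*X^(3/2))
V(Z) = 1
G(y) = y² + 15*I*√5 (G(y) = y*y - (-15)*I*√5 = y² - (-15)*I*√5 = y² + 15*I*√5)
(2464961 + 276522)*(G(K) + V(-2208)) = (2464961 + 276522)*((370² + 15*I*√5) + 1) = 2741483*((136900 + 15*I*√5) + 1) = 2741483*(136901 + 15*I*√5) = 375311764183 + 41122245*I*√5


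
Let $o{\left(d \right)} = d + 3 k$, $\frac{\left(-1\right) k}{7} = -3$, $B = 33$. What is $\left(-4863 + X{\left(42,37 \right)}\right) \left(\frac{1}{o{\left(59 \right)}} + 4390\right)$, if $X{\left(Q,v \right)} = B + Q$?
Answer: $- \frac{1282180914}{61} \approx -2.1019 \cdot 10^{7}$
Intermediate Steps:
$k = 21$ ($k = \left(-7\right) \left(-3\right) = 21$)
$X{\left(Q,v \right)} = 33 + Q$
$o{\left(d \right)} = 63 + d$ ($o{\left(d \right)} = d + 3 \cdot 21 = d + 63 = 63 + d$)
$\left(-4863 + X{\left(42,37 \right)}\right) \left(\frac{1}{o{\left(59 \right)}} + 4390\right) = \left(-4863 + \left(33 + 42\right)\right) \left(\frac{1}{63 + 59} + 4390\right) = \left(-4863 + 75\right) \left(\frac{1}{122} + 4390\right) = - 4788 \left(\frac{1}{122} + 4390\right) = \left(-4788\right) \frac{535581}{122} = - \frac{1282180914}{61}$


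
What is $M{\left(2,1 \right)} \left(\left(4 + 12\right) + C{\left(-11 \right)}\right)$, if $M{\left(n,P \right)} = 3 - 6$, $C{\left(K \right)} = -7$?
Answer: $-27$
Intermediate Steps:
$M{\left(n,P \right)} = -3$ ($M{\left(n,P \right)} = 3 - 6 = -3$)
$M{\left(2,1 \right)} \left(\left(4 + 12\right) + C{\left(-11 \right)}\right) = - 3 \left(\left(4 + 12\right) - 7\right) = - 3 \left(16 - 7\right) = \left(-3\right) 9 = -27$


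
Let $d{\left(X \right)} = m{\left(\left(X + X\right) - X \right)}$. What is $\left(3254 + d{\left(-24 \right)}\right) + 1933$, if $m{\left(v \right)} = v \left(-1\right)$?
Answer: $5211$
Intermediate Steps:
$m{\left(v \right)} = - v$
$d{\left(X \right)} = - X$ ($d{\left(X \right)} = - (\left(X + X\right) - X) = - (2 X - X) = - X$)
$\left(3254 + d{\left(-24 \right)}\right) + 1933 = \left(3254 - -24\right) + 1933 = \left(3254 + 24\right) + 1933 = 3278 + 1933 = 5211$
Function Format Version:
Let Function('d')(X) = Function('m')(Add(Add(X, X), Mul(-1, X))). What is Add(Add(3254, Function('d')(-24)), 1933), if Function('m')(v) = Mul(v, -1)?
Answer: 5211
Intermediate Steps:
Function('m')(v) = Mul(-1, v)
Function('d')(X) = Mul(-1, X) (Function('d')(X) = Mul(-1, Add(Add(X, X), Mul(-1, X))) = Mul(-1, Add(Mul(2, X), Mul(-1, X))) = Mul(-1, X))
Add(Add(3254, Function('d')(-24)), 1933) = Add(Add(3254, Mul(-1, -24)), 1933) = Add(Add(3254, 24), 1933) = Add(3278, 1933) = 5211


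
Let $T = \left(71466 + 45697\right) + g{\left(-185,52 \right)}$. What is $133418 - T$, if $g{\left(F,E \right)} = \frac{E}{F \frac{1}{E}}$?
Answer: $\frac{3009879}{185} \approx 16270.0$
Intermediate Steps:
$g{\left(F,E \right)} = \frac{E^{2}}{F}$ ($g{\left(F,E \right)} = E \frac{E}{F} = \frac{E^{2}}{F}$)
$T = \frac{21672451}{185}$ ($T = \left(71466 + 45697\right) + \frac{52^{2}}{-185} = 117163 + 2704 \left(- \frac{1}{185}\right) = 117163 - \frac{2704}{185} = \frac{21672451}{185} \approx 1.1715 \cdot 10^{5}$)
$133418 - T = 133418 - \frac{21672451}{185} = \frac{3009879}{185}$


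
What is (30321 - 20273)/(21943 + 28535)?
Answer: 5024/25239 ≈ 0.19906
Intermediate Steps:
(30321 - 20273)/(21943 + 28535) = 10048/50478 = 10048*(1/50478) = 5024/25239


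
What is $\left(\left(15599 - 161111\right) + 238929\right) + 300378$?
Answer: $393795$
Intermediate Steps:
$\left(\left(15599 - 161111\right) + 238929\right) + 300378 = \left(-145512 + 238929\right) + 300378 = 93417 + 300378 = 393795$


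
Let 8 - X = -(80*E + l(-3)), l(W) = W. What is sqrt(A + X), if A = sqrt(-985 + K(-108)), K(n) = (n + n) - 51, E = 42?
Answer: sqrt(3365 + 2*I*sqrt(313)) ≈ 58.009 + 0.305*I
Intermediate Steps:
K(n) = -51 + 2*n (K(n) = 2*n - 51 = -51 + 2*n)
A = 2*I*sqrt(313) (A = sqrt(-985 + (-51 + 2*(-108))) = sqrt(-985 + (-51 - 216)) = sqrt(-985 - 267) = sqrt(-1252) = 2*I*sqrt(313) ≈ 35.384*I)
X = 3365 (X = 8 - (-1)*(80*42 - 3) = 8 - (-1)*(3360 - 3) = 8 - (-1)*3357 = 8 - 1*(-3357) = 8 + 3357 = 3365)
sqrt(A + X) = sqrt(2*I*sqrt(313) + 3365) = sqrt(3365 + 2*I*sqrt(313))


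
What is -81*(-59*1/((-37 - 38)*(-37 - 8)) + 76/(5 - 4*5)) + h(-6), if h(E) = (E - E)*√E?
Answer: 51477/125 ≈ 411.82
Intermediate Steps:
h(E) = 0 (h(E) = 0*√E = 0)
-81*(-59*1/((-37 - 38)*(-37 - 8)) + 76/(5 - 4*5)) + h(-6) = -81*(-59*1/((-37 - 38)*(-37 - 8)) + 76/(5 - 4*5)) + 0 = -81*(-59/((-75*(-45))) + 76/(5 - 20)) + 0 = -81*(-59/3375 + 76/(-15)) + 0 = -81*(-59*1/3375 + 76*(-1/15)) + 0 = -81*(-59/3375 - 76/15) + 0 = -81*(-17159/3375) + 0 = 51477/125 + 0 = 51477/125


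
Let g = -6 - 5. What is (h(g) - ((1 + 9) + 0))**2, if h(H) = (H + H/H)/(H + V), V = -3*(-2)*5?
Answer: 40000/361 ≈ 110.80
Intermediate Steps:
V = 30 (V = 6*5 = 30)
g = -11
h(H) = (1 + H)/(30 + H) (h(H) = (H + H/H)/(H + 30) = (H + 1)/(30 + H) = (1 + H)/(30 + H))
(h(g) - ((1 + 9) + 0))**2 = ((1 - 11)/(30 - 11) - ((1 + 9) + 0))**2 = (-10/19 - (10 + 0))**2 = ((1/19)*(-10) - 1*10)**2 = (-10/19 - 10)**2 = (-200/19)**2 = 40000/361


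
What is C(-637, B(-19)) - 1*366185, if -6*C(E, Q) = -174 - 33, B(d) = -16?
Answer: -732301/2 ≈ -3.6615e+5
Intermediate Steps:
C(E, Q) = 69/2 (C(E, Q) = -(-174 - 33)/6 = -⅙*(-207) = 69/2)
C(-637, B(-19)) - 1*366185 = 69/2 - 1*366185 = 69/2 - 366185 = -732301/2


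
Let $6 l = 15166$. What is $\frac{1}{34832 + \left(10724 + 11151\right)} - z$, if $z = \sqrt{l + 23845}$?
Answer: $\frac{1}{56707} - \frac{\sqrt{237354}}{3} \approx -162.4$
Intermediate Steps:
$l = \frac{7583}{3}$ ($l = \frac{1}{6} \cdot 15166 = \frac{7583}{3} \approx 2527.7$)
$z = \frac{\sqrt{237354}}{3}$ ($z = \sqrt{\frac{7583}{3} + 23845} = \sqrt{\frac{79118}{3}} = \frac{\sqrt{237354}}{3} \approx 162.4$)
$\frac{1}{34832 + \left(10724 + 11151\right)} - z = \frac{1}{34832 + \left(10724 + 11151\right)} - \frac{\sqrt{237354}}{3} = \frac{1}{34832 + 21875} - \frac{\sqrt{237354}}{3} = \frac{1}{56707} - \frac{\sqrt{237354}}{3}$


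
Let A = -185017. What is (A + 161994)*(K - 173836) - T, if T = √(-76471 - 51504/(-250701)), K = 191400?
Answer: -404375972 - 3*I*√59336608041007/83567 ≈ -4.0438e+8 - 276.53*I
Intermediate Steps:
T = 3*I*√59336608041007/83567 (T = √(-76471 - 51504*(-1/250701)) = √(-76471 + 17168/83567) = √(-6390434889/83567) = 3*I*√59336608041007/83567 ≈ 276.53*I)
(A + 161994)*(K - 173836) - T = (-185017 + 161994)*(191400 - 173836) - 3*I*√59336608041007/83567 = -23023*17564 - 3*I*√59336608041007/83567 = -404375972 - 3*I*√59336608041007/83567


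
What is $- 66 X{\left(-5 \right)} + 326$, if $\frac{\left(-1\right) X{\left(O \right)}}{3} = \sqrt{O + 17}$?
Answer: $326 + 396 \sqrt{3} \approx 1011.9$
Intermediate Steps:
$X{\left(O \right)} = - 3 \sqrt{17 + O}$ ($X{\left(O \right)} = - 3 \sqrt{O + 17} = - 3 \sqrt{17 + O}$)
$- 66 X{\left(-5 \right)} + 326 = - 66 \left(- 3 \sqrt{17 - 5}\right) + 326 = - 66 \left(- 3 \sqrt{12}\right) + 326 = - 66 \left(- 3 \cdot 2 \sqrt{3}\right) + 326 = - 66 \left(- 6 \sqrt{3}\right) + 326 = 396 \sqrt{3} + 326 = 326 + 396 \sqrt{3}$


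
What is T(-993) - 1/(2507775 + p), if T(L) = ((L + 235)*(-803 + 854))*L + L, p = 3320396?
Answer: 223722509102570/5828171 ≈ 3.8386e+7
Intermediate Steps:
T(L) = L + L*(11985 + 51*L) (T(L) = ((235 + L)*51)*L + L = (11985 + 51*L)*L + L = L*(11985 + 51*L) + L = L + L*(11985 + 51*L))
T(-993) - 1/(2507775 + p) = -993*(11986 + 51*(-993)) - 1/(2507775 + 3320396) = -993*(11986 - 50643) - 1/5828171 = -993*(-38657) - 1*1/5828171 = 38386401 - 1/5828171 = 223722509102570/5828171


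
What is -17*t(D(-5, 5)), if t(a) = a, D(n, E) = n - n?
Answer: 0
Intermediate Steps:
D(n, E) = 0
-17*t(D(-5, 5)) = -17*0 = 0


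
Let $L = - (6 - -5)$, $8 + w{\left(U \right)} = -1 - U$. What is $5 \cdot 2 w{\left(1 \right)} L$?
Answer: $1100$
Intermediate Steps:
$w{\left(U \right)} = -9 - U$ ($w{\left(U \right)} = -8 - \left(1 + U\right) = -9 - U$)
$L = -11$ ($L = - (6 + 5) = \left(-1\right) 11 = -11$)
$5 \cdot 2 w{\left(1 \right)} L = 5 \cdot 2 \left(-9 - 1\right) \left(-11\right) = 10 \left(-9 - 1\right) \left(-11\right) = 10 \left(-10\right) \left(-11\right) = \left(-100\right) \left(-11\right) = 1100$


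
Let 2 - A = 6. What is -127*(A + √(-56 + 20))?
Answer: 508 - 762*I ≈ 508.0 - 762.0*I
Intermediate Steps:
A = -4 (A = 2 - 1*6 = 2 - 6 = -4)
-127*(A + √(-56 + 20)) = -127*(-4 + √(-56 + 20)) = -127*(-4 + √(-36)) = -127*(-4 + 6*I) = 508 - 762*I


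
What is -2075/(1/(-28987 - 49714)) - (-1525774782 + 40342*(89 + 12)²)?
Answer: 1277550615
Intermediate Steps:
-2075/(1/(-28987 - 49714)) - (-1525774782 + 40342*(89 + 12)²) = -2075/(1/(-78701)) - 40342/(1/(-37821 + 101²)) = -2075/(-1/78701) - 40342/(1/(-37821 + 10201)) = -2075*(-78701) - 40342/(1/(-27620)) = 163304575 - 40342/(-1/27620) = 163304575 - 40342*(-27620) = 163304575 + 1114246040 = 1277550615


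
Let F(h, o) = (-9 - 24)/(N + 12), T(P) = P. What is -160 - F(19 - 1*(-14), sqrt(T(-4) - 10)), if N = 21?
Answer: -159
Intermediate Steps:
F(h, o) = -1 (F(h, o) = (-9 - 24)/(21 + 12) = -33/33 = -33*1/33 = -1)
-160 - F(19 - 1*(-14), sqrt(T(-4) - 10)) = -160 - 1*(-1) = -160 + 1 = -159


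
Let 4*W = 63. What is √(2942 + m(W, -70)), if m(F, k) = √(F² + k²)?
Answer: √12055/2 ≈ 54.898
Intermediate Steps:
W = 63/4 (W = (¼)*63 = 63/4 ≈ 15.750)
√(2942 + m(W, -70)) = √(2942 + √((63/4)² + (-70)²)) = √(2942 + √(3969/16 + 4900)) = √(2942 + √(82369/16)) = √(2942 + 287/4) = √(12055/4) = √12055/2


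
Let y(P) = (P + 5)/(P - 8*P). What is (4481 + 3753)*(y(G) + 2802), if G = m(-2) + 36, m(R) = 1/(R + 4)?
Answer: 11788938926/511 ≈ 2.3070e+7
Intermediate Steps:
m(R) = 1/(4 + R)
G = 73/2 (G = 1/(4 - 2) + 36 = 1/2 + 36 = ½ + 36 = 73/2 ≈ 36.500)
y(P) = -(5 + P)/(7*P) (y(P) = (5 + P)/((-7*P)) = (5 + P)*(-1/(7*P)) = -(5 + P)/(7*P))
(4481 + 3753)*(y(G) + 2802) = (4481 + 3753)*((-5 - 1*73/2)/(7*(73/2)) + 2802) = 8234*((⅐)*(2/73)*(-5 - 73/2) + 2802) = 8234*((⅐)*(2/73)*(-83/2) + 2802) = 8234*(-83/511 + 2802) = 8234*(1431739/511) = 11788938926/511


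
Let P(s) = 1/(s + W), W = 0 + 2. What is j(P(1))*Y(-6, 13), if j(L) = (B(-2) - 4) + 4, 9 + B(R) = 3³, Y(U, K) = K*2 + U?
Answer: 360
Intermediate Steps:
Y(U, K) = U + 2*K (Y(U, K) = 2*K + U = U + 2*K)
W = 2
B(R) = 18 (B(R) = -9 + 3³ = -9 + 27 = 18)
P(s) = 1/(2 + s) (P(s) = 1/(s + 2) = 1/(2 + s))
j(L) = 18 (j(L) = (18 - 4) + 4 = 14 + 4 = 18)
j(P(1))*Y(-6, 13) = 18*(-6 + 2*13) = 18*(-6 + 26) = 18*20 = 360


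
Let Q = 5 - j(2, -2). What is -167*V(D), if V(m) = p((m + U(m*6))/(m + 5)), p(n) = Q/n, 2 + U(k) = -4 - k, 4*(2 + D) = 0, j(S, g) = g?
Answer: -3507/4 ≈ -876.75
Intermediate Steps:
Q = 7 (Q = 5 - 1*(-2) = 5 + 2 = 7)
D = -2 (D = -2 + (¼)*0 = -2 + 0 = -2)
U(k) = -6 - k (U(k) = -2 + (-4 - k) = -6 - k)
p(n) = 7/n
V(m) = 7*(5 + m)/(-6 - 5*m) (V(m) = 7/(((m + (-6 - m*6))/(m + 5))) = 7/(((m + (-6 - 6*m))/(5 + m))) = 7/(((-6 - 5*m)/(5 + m))) = 7*((5 + m)/(-6 - 5*m)) = 7*(5 + m)/(-6 - 5*m))
-167*V(D) = -1169*(-5 - 1*(-2))/(6 + 5*(-2)) = -1169*(-5 + 2)/(6 - 10) = -1169*(-3)/(-4) = -1169*(-1)*(-3)/4 = -167*21/4 = -3507/4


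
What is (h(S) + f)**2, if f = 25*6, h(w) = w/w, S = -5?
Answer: 22801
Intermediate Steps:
h(w) = 1
f = 150
(h(S) + f)**2 = (1 + 150)**2 = 151**2 = 22801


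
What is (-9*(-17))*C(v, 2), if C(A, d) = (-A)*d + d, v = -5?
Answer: 1836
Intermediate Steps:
C(A, d) = d - A*d (C(A, d) = -A*d + d = d - A*d)
(-9*(-17))*C(v, 2) = (-9*(-17))*(2*(1 - 1*(-5))) = 153*(2*(1 + 5)) = 153*(2*6) = 153*12 = 1836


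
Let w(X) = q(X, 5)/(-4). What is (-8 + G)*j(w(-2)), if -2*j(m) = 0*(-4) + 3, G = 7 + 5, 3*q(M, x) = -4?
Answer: -6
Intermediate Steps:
q(M, x) = -4/3 (q(M, x) = (⅓)*(-4) = -4/3)
w(X) = ⅓ (w(X) = -4/3/(-4) = -4/3*(-¼) = ⅓)
G = 12
j(m) = -3/2 (j(m) = -(0*(-4) + 3)/2 = -(0 + 3)/2 = -½*3 = -3/2)
(-8 + G)*j(w(-2)) = (-8 + 12)*(-3/2) = 4*(-3/2) = -6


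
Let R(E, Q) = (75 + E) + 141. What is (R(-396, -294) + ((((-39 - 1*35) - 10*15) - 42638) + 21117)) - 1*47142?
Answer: -69067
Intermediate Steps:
R(E, Q) = 216 + E
(R(-396, -294) + ((((-39 - 1*35) - 10*15) - 42638) + 21117)) - 1*47142 = ((216 - 396) + ((((-39 - 1*35) - 10*15) - 42638) + 21117)) - 1*47142 = (-180 + ((((-39 - 35) - 150) - 42638) + 21117)) - 47142 = (-180 + (((-74 - 150) - 42638) + 21117)) - 47142 = (-180 + ((-224 - 42638) + 21117)) - 47142 = (-180 + (-42862 + 21117)) - 47142 = (-180 - 21745) - 47142 = -21925 - 47142 = -69067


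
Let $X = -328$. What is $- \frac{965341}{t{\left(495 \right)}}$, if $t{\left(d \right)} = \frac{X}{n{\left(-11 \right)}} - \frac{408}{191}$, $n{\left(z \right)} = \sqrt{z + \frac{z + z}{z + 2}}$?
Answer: $\frac{241353591479}{1472323536} + \frac{1443880805861 i \sqrt{77}}{1472323536} \approx 163.93 + 8605.5 i$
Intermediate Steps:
$n{\left(z \right)} = \sqrt{z + \frac{2 z}{2 + z}}$
$t{\left(d \right)} = - \frac{408}{191} + \frac{984 i \sqrt{77}}{77}$ ($t{\left(d \right)} = - \frac{328}{\sqrt{- \frac{11 \left(4 - 11\right)}{2 - 11}}} - \frac{408}{191} = - \frac{328}{\sqrt{\left(-11\right) \frac{1}{-9} \left(-7\right)}} - \frac{408}{191} = - \frac{328}{\sqrt{\left(-11\right) \left(- \frac{1}{9}\right) \left(-7\right)}} - \frac{408}{191} = - \frac{328}{\sqrt{- \frac{77}{9}}} - \frac{408}{191} = - \frac{328}{\frac{1}{3} i \sqrt{77}} - \frac{408}{191} = - 328 \left(- \frac{3 i \sqrt{77}}{77}\right) - \frac{408}{191} = \frac{984 i \sqrt{77}}{77} - \frac{408}{191} = - \frac{408}{191} + \frac{984 i \sqrt{77}}{77}$)
$- \frac{965341}{t{\left(495 \right)}} = - \frac{965341}{- \frac{408}{191} + \frac{984 i \sqrt{77}}{77}}$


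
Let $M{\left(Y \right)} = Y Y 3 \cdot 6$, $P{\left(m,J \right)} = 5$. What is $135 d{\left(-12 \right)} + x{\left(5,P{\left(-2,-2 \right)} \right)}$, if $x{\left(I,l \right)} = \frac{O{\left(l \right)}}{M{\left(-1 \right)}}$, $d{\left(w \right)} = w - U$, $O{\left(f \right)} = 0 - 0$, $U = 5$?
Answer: $-2295$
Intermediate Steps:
$O{\left(f \right)} = 0$ ($O{\left(f \right)} = 0 + 0 = 0$)
$d{\left(w \right)} = -5 + w$ ($d{\left(w \right)} = w - 5 = -5 + w$)
$M{\left(Y \right)} = 18 Y^{2}$ ($M{\left(Y \right)} = Y^{2} \cdot 3 \cdot 6 = 3 Y^{2} \cdot 6 = 18 Y^{2}$)
$x{\left(I,l \right)} = 0$ ($x{\left(I,l \right)} = \frac{0}{18 \left(-1\right)^{2}} = \frac{0}{18 \cdot 1} = \frac{0}{18} = 0 \cdot \frac{1}{18} = 0$)
$135 d{\left(-12 \right)} + x{\left(5,P{\left(-2,-2 \right)} \right)} = 135 \left(-5 - 12\right) + 0 = 135 \left(-17\right) + 0 = -2295 + 0 = -2295$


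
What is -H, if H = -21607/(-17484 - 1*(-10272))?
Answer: -21607/7212 ≈ -2.9960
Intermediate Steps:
H = 21607/7212 (H = -21607/(-17484 + 10272) = -21607/(-7212) = -21607*(-1/7212) = 21607/7212 ≈ 2.9960)
-H = -1*21607/7212 = -21607/7212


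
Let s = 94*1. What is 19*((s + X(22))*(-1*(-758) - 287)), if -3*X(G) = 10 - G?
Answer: 877002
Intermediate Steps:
X(G) = -10/3 + G/3 (X(G) = -(10 - G)/3 = -10/3 + G/3)
s = 94
19*((s + X(22))*(-1*(-758) - 287)) = 19*((94 + (-10/3 + (⅓)*22))*(-1*(-758) - 287)) = 19*((94 + (-10/3 + 22/3))*(758 - 287)) = 19*((94 + 4)*471) = 19*(98*471) = 19*46158 = 877002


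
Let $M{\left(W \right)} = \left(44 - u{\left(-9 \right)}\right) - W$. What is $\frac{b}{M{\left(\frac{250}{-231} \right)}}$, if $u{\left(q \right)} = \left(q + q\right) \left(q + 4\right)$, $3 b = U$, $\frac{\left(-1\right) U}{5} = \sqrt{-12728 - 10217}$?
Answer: $\frac{385 i \sqrt{22945}}{10376} \approx 5.6205 i$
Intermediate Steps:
$U = - 5 i \sqrt{22945}$ ($U = - 5 \sqrt{-12728 - 10217} = - 5 \sqrt{-22945} = - 5 i \sqrt{22945} \approx - 757.38 i$)
$b = - \frac{5 i \sqrt{22945}}{3}$ ($b = \frac{\left(-5\right) i \sqrt{22945}}{3} = - \frac{5 i \sqrt{22945}}{3} \approx - 252.46 i$)
$u{\left(q \right)} = 2 q \left(4 + q\right)$
$M{\left(W \right)} = -46 - W$ ($M{\left(W \right)} = \left(44 - 2 \left(-9\right) \left(4 - 9\right)\right) - W = \left(44 - 2 \left(-9\right) \left(-5\right)\right) - W = \left(44 - 90\right) - W = -46 - W$)
$\frac{b}{M{\left(\frac{250}{-231} \right)}} = \frac{\left(- \frac{5}{3}\right) i \sqrt{22945}}{-46 - \frac{250}{-231}} = \frac{\left(- \frac{5}{3}\right) i \sqrt{22945}}{-46 - 250 \left(- \frac{1}{231}\right)} = \frac{\left(- \frac{5}{3}\right) i \sqrt{22945}}{-46 - - \frac{250}{231}} = \frac{\left(- \frac{5}{3}\right) i \sqrt{22945}}{-46 + \frac{250}{231}} = \frac{\left(- \frac{5}{3}\right) i \sqrt{22945}}{- \frac{10376}{231}} = - \frac{5 i \sqrt{22945}}{3} \left(- \frac{231}{10376}\right) = \frac{385 i \sqrt{22945}}{10376}$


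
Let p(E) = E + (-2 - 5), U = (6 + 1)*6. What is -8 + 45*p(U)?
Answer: 1567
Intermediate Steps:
U = 42 (U = 7*6 = 42)
p(E) = -7 + E (p(E) = E - 7 = -7 + E)
-8 + 45*p(U) = -8 + 45*(-7 + 42) = -8 + 45*35 = -8 + 1575 = 1567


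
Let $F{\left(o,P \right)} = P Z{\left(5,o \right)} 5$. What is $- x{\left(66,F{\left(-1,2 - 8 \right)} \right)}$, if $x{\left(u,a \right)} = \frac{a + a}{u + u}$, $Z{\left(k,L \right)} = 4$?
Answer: $\frac{20}{11} \approx 1.8182$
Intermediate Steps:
$F{\left(o,P \right)} = 20 P$ ($F{\left(o,P \right)} = P 4 \cdot 5 = 4 P 5 = 20 P$)
$x{\left(u,a \right)} = \frac{a}{u}$ ($x{\left(u,a \right)} = \frac{2 a}{2 u} = 2 a \frac{1}{2 u} = \frac{a}{u}$)
$- x{\left(66,F{\left(-1,2 - 8 \right)} \right)} = - \frac{20 \left(2 - 8\right)}{66} = - \frac{20 \left(-6\right)}{66} = - \frac{-120}{66} = \left(-1\right) \left(- \frac{20}{11}\right) = \frac{20}{11}$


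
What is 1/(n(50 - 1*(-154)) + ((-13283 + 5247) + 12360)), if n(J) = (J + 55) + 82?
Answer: 1/4665 ≈ 0.00021436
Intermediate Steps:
n(J) = 137 + J (n(J) = (55 + J) + 82 = 137 + J)
1/(n(50 - 1*(-154)) + ((-13283 + 5247) + 12360)) = 1/((137 + (50 - 1*(-154))) + ((-13283 + 5247) + 12360)) = 1/((137 + (50 + 154)) + (-8036 + 12360)) = 1/((137 + 204) + 4324) = 1/(341 + 4324) = 1/4665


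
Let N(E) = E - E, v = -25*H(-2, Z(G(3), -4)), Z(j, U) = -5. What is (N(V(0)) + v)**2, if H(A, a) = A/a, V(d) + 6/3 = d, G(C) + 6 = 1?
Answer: 100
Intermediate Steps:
G(C) = -5 (G(C) = -6 + 1 = -5)
V(d) = -2 + d
v = -10 (v = -(-50)/(-5) = -(-50)*(-1)/5 = -25*2/5 = -10)
N(E) = 0
(N(V(0)) + v)**2 = (0 - 10)**2 = (-10)**2 = 100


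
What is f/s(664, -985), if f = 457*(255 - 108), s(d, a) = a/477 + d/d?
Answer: -32044383/508 ≈ -63080.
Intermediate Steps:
s(d, a) = 1 + a/477 (s(d, a) = a*(1/477) + 1 = a/477 + 1 = 1 + a/477)
f = 67179 (f = 457*147 = 67179)
f/s(664, -985) = 67179/(1 + (1/477)*(-985)) = 67179/(1 - 985/477) = 67179/(-508/477) = 67179*(-477/508) = -32044383/508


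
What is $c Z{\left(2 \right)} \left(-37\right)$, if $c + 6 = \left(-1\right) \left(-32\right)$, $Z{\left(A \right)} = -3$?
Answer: $2886$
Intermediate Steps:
$c = 26$ ($c = -6 - -32 = -6 + 32 = 26$)
$c Z{\left(2 \right)} \left(-37\right) = 26 \left(-3\right) \left(-37\right) = \left(-78\right) \left(-37\right) = 2886$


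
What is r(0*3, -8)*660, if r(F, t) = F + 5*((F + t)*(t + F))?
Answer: 211200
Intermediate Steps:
r(F, t) = F + 5*(F + t)**2 (r(F, t) = F + 5*((F + t)*(F + t)) = F + 5*(F + t)**2)
r(0*3, -8)*660 = (0*3 + 5*(0*3 - 8)**2)*660 = (0 + 5*(0 - 8)**2)*660 = (0 + 5*(-8)**2)*660 = (0 + 5*64)*660 = (0 + 320)*660 = 320*660 = 211200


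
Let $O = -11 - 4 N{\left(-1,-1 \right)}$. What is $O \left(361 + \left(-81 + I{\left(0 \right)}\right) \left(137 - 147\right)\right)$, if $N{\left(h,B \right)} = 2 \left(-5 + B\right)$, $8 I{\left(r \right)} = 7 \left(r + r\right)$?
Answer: $43327$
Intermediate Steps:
$I{\left(r \right)} = \frac{7 r}{4}$ ($I{\left(r \right)} = \frac{7 \left(r + r\right)}{8} = \frac{7 \cdot 2 r}{8} = \frac{14 r}{8} = \frac{7 r}{4}$)
$N{\left(h,B \right)} = -10 + 2 B$
$O = 37$ ($O = -11 - 4 \left(-10 + 2 \left(-1\right)\right) = -11 - 4 \left(-10 - 2\right) = -11 - -48 = -11 + 48 = 37$)
$O \left(361 + \left(-81 + I{\left(0 \right)}\right) \left(137 - 147\right)\right) = 37 \left(361 + \left(-81 + \frac{7}{4} \cdot 0\right) \left(137 - 147\right)\right) = 37 \left(361 + \left(-81 + 0\right) \left(-10\right)\right) = 37 \left(361 - -810\right) = 37 \left(361 + 810\right) = 37 \cdot 1171 = 43327$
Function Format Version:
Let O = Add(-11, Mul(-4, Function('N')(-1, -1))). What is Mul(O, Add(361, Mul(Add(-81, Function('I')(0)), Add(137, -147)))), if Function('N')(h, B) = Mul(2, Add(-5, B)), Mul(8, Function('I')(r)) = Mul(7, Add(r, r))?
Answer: 43327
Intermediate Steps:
Function('I')(r) = Mul(Rational(7, 4), r) (Function('I')(r) = Mul(Rational(1, 8), Mul(7, Add(r, r))) = Mul(Rational(1, 8), Mul(7, Mul(2, r))) = Mul(Rational(1, 8), Mul(14, r)) = Mul(Rational(7, 4), r))
Function('N')(h, B) = Add(-10, Mul(2, B))
O = 37 (O = Add(-11, Mul(-4, Add(-10, Mul(2, -1)))) = Add(-11, Mul(-4, Add(-10, -2))) = Add(-11, Mul(-4, -12)) = Add(-11, 48) = 37)
Mul(O, Add(361, Mul(Add(-81, Function('I')(0)), Add(137, -147)))) = Mul(37, Add(361, Mul(Add(-81, Mul(Rational(7, 4), 0)), Add(137, -147)))) = Mul(37, Add(361, Mul(Add(-81, 0), -10))) = Mul(37, Add(361, Mul(-81, -10))) = Mul(37, Add(361, 810)) = Mul(37, 1171) = 43327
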